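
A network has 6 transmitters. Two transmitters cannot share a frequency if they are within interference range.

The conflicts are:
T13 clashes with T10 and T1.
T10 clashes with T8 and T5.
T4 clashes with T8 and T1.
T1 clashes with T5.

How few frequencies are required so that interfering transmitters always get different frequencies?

The cycle T5-T10-T8-T4-T1-T5 has odd length 5, so it cannot be 2-colored; at least 3 frequencies are needed.
3 frequencies suffice: frequency 1 → {T10, T1}; frequency 2 → {T13, T8, T5}; frequency 3 → {T4}. No two conflicting transmitters share a frequency.

3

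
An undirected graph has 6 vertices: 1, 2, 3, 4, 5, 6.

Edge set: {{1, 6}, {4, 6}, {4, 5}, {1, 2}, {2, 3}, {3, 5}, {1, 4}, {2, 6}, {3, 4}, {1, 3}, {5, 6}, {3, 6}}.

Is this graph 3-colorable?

1, 3, 4, 6 form a clique, so at least 4 colors are needed.
So 3 colors are not enough.

No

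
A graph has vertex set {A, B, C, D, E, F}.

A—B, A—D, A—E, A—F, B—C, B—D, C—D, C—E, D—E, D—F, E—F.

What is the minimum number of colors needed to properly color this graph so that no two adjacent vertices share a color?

A, D, E, F are pairwise adjacent (a clique of size 4), so at least 4 colors are needed.
4 colors suffice: color 1 → {D}; color 2 → {A, C}; color 3 → {B, E}; color 4 → {F}. No two adjacent vertices share a color.

4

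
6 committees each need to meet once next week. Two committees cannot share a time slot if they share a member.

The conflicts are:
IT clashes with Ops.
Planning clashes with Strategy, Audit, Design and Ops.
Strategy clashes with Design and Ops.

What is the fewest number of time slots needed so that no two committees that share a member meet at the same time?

Planning, Strategy, Ops all conflict with each other, so at least 3 time slots are needed.
A valid assignment using 3 time slots: IT=1, Planning=1, Strategy=3, Audit=2, Design=2, Ops=2. No two conflicting committees share a time slot.

3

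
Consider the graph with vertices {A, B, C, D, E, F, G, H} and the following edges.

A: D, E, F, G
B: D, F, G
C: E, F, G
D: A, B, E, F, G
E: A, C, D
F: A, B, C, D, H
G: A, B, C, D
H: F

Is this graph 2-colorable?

No

B, D, F form a triangle, so at least 3 colors are needed.
So 2 colors are not enough.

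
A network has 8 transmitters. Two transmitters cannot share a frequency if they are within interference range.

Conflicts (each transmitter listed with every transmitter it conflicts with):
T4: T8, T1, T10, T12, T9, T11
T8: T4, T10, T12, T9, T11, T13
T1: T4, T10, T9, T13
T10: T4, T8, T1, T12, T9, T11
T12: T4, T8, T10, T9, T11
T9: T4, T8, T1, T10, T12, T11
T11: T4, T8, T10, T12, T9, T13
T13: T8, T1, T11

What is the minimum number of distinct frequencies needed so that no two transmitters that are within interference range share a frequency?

6

T4, T8, T10, T12, T9, T11 are mutually in conflict, so at least 6 frequencies are needed.
A valid assignment using 6 frequencies: T4=4, T8=2, T1=2, T10=1, T12=6, T9=3, T11=5, T13=1. Every pair that conflicts lands in different frequencies.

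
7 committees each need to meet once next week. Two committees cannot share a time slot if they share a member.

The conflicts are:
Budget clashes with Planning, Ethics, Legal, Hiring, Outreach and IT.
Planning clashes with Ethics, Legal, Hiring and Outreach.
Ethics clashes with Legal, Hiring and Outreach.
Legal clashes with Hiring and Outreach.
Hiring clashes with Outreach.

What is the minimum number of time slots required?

6

Budget, Planning, Ethics, Legal, Hiring, Outreach are mutually in conflict, so at least 6 time slots are needed.
A valid assignment using 6 time slots: Budget=1, Planning=3, Ethics=4, Legal=5, Hiring=2, Outreach=6, IT=2. No two conflicting committees share a time slot.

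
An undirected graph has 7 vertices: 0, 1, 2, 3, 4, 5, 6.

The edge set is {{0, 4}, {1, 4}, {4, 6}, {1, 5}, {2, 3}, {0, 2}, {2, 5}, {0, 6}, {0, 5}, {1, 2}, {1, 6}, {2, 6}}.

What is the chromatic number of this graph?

3

0, 4, 6 form a triangle, so at least 3 colors are needed.
3 colors suffice: color a → {2, 4}; color b → {3, 5, 6}; color c → {0, 1}. No two adjacent vertices share a color.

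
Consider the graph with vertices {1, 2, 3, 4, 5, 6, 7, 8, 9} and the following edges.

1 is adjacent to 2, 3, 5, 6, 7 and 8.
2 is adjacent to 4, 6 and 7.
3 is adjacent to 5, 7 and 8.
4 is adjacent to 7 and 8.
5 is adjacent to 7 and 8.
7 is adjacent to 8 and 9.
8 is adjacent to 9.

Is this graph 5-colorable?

The chromatic number is 5. 1, 3, 5, 7, 8 form a clique, so at least 5 colors are needed.
5 colors suffice: 1=blue, 2=green, 3=purple, 4=blue, 5=yellow, 6=red, 7=red, 8=green, 9=blue.
That is already a proper 5-coloring.

Yes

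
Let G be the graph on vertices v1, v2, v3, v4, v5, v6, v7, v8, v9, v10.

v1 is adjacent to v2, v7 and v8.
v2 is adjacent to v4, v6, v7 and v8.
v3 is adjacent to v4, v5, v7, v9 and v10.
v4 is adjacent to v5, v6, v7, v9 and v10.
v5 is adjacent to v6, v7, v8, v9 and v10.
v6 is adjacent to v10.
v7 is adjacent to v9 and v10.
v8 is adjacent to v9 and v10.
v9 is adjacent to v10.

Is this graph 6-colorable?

The chromatic number is 6. v3, v4, v5, v7, v9, v10 are mutually adjacent (a clique of size 6), so at least 6 colors are needed.
6 colors suffice: color 1 → {v2, v10}; color 2 → {v4, v8}; color 3 → {v1, v5}; color 4 → {v6, v7}; color 5 → {v9}; color 6 → {v3}.
That is already a proper 6-coloring.

Yes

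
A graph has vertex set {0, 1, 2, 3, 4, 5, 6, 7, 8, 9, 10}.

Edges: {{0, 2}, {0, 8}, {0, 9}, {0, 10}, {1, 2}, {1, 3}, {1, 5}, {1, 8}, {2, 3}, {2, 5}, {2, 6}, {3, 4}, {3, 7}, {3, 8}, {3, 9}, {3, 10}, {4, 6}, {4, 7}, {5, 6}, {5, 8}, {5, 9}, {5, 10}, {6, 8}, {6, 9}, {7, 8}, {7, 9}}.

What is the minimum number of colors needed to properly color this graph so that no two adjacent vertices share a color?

3

3, 4, 7 are pairwise adjacent, so at least 3 colors are needed.
3 colors suffice: color a → {0, 3, 5}; color b → {2, 4, 8, 9, 10}; color c → {1, 6, 7}. Every edge joins two different colors.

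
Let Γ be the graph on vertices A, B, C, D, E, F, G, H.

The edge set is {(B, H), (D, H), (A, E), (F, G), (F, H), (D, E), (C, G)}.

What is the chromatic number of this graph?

2

A and E are adjacent, so at least 2 colors are needed.
A valid assignment using 2 colors: A=2, B=2, C=2, D=2, E=1, F=2, G=1, H=1. Every edge joins two different colors.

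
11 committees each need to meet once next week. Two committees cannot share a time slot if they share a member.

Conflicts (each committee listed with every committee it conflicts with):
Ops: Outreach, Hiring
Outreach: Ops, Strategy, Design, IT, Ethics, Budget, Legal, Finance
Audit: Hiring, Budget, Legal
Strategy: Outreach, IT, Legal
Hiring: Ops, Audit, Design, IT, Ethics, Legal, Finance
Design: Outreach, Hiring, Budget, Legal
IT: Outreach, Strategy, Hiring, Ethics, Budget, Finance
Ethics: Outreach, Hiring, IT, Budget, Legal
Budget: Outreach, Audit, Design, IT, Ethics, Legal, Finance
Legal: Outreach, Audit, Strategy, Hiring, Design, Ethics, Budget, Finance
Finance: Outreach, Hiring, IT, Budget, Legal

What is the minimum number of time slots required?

Outreach, Design, Budget, Legal pairwise conflict, so at least 4 time slots are needed.
4 time slots suffice: Ops=1, Outreach=2, Audit=4, Strategy=3, Hiring=2, Design=4, IT=1, Ethics=4, Budget=3, Legal=1, Finance=4. Every pair that conflicts lands in different time slots.

4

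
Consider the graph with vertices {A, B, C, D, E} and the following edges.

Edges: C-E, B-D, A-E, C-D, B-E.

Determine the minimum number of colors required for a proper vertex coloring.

2

A and E are adjacent, so at least 2 colors are needed.
2 colors suffice: color 1 → {D, E}; color 2 → {A, B, C}. Each edge has distinct colors on its endpoints.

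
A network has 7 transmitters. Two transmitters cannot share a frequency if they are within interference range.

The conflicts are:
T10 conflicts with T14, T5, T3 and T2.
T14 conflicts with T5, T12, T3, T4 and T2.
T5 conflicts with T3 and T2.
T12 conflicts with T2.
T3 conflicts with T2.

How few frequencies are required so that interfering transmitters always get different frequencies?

T10, T14, T5, T3, T2 pairwise conflict, so at least 5 frequencies are needed.
A valid assignment using 5 frequencies: T10=3, T14=1, T5=5, T12=3, T3=4, T4=2, T2=2. No two conflicting transmitters share a frequency.

5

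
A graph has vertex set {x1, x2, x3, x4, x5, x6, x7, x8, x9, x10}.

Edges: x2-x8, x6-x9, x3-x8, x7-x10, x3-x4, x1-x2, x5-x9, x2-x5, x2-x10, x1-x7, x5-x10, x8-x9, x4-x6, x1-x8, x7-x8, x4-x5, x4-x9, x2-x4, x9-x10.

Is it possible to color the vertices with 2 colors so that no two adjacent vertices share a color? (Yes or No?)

x1, x2, x8 are pairwise adjacent, so at least 3 colors are needed.
So 2 colors are not enough.

No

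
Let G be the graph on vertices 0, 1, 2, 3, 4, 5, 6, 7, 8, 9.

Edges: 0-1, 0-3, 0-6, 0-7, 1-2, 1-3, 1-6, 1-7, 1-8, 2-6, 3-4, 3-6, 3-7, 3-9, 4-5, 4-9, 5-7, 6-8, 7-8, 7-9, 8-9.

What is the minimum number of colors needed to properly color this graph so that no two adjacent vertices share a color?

0, 1, 3, 6 form a clique, so at least 4 colors are needed.
4 colors suffice: 0=d, 1=a, 2=c, 3=c, 4=b, 5=a, 6=b, 7=b, 8=c, 9=a. Every edge joins two different colors.

4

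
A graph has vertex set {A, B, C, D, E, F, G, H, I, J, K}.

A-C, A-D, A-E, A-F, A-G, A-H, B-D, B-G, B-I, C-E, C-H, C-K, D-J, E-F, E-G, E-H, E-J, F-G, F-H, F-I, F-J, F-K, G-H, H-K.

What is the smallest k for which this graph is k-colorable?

A, E, F, G, H are pairwise adjacent (a clique of size 5), so at least 5 colors are needed.
A valid assignment using 5 colors: A=2, B=1, C=1, D=3, E=4, F=1, G=5, H=3, I=2, J=2, K=2. No two adjacent vertices share a color.

5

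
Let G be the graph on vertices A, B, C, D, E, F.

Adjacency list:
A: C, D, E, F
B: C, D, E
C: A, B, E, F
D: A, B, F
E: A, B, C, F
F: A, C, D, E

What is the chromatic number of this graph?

A, C, E, F form a clique, so at least 4 colors are needed.
4 colors suffice: A=1, B=1, C=4, D=2, E=2, F=3. Each edge has distinct colors on its endpoints.

4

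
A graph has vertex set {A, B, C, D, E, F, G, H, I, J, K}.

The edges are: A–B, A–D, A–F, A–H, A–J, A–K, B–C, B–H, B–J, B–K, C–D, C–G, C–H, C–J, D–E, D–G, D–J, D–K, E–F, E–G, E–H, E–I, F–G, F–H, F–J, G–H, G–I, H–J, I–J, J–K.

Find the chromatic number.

A, D, J, K form a clique, so at least 4 colors are needed.
One proper 4-coloring: A=4, B=3, C=4, D=3, E=4, F=3, G=1, H=2, I=2, J=1, K=2. Each edge has distinct colors on its endpoints.

4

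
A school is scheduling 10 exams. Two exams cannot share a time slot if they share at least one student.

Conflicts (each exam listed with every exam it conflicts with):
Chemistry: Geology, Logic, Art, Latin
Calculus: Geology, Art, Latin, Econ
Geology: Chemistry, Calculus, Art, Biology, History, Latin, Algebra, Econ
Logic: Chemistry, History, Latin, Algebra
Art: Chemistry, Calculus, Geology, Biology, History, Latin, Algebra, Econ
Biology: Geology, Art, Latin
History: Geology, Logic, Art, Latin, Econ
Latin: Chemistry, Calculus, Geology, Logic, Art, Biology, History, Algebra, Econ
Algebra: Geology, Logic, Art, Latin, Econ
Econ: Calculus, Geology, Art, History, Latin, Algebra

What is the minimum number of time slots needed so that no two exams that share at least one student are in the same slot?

Calculus, Geology, Art, Latin, Econ pairwise conflict, so at least 5 time slots are needed.
5 time slots suffice: time slot 1 → {Latin}; time slot 2 → {Geology, Logic}; time slot 3 → {Art}; time slot 4 → {Chemistry, Biology, Econ}; time slot 5 → {Calculus, History, Algebra}. Each listed conflict is separated.

5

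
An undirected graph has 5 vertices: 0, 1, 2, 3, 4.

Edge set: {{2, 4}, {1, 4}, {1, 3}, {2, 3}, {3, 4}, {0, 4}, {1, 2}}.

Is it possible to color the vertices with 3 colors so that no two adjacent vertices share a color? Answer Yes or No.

No

1, 2, 3, 4 are pairwise adjacent (a clique of size 4), so at least 4 colors are needed.
So 3 colors are not enough.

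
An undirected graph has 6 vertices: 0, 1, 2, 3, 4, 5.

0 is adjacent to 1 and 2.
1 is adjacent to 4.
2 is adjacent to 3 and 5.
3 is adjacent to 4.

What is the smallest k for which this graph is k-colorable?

The cycle 4-3-2-0-1-4 has odd length 5, so it cannot be 2-colored; at least 3 colors are needed.
A valid assignment using 3 colors: 0=blue, 1=red, 2=red, 3=blue, 4=green, 5=blue. No two adjacent vertices share a color.

3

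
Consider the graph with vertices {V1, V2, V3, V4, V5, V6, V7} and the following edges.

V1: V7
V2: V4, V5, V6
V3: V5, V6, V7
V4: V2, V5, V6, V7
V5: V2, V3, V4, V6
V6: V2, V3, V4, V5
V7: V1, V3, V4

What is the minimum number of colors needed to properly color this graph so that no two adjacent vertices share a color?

4

V2, V4, V5, V6 form a clique, so at least 4 colors are needed.
4 colors suffice: color 1 → {V1, V3, V4}; color 2 → {V5, V7}; color 3 → {V6}; color 4 → {V2}. Every edge joins two different colors.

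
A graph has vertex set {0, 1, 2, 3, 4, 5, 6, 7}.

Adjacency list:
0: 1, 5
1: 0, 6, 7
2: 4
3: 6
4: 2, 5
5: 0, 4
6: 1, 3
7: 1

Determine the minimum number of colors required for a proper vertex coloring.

2

1 and 6 are adjacent, so at least 2 colors are needed.
2 colors suffice: color a → {1, 2, 3, 5}; color b → {0, 4, 6, 7}. Every edge joins two different colors.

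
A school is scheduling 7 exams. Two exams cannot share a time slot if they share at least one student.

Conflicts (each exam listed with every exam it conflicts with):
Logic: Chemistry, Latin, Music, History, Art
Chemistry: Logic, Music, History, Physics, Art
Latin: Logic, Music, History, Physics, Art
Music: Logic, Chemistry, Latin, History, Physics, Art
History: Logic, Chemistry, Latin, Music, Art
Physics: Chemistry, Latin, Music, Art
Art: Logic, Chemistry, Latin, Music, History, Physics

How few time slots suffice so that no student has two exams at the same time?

5

Logic, Chemistry, Music, History, Art all conflict with each other, so at least 5 time slots are needed.
5 time slots suffice: Logic=4, Chemistry=3, Latin=3, Music=2, History=5, Physics=4, Art=1. Each listed conflict is separated.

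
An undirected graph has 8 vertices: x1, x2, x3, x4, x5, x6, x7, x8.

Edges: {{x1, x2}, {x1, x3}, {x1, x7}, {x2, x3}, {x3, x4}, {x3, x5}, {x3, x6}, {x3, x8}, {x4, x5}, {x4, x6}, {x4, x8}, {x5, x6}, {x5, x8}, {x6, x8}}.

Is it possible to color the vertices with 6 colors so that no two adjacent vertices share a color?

The chromatic number is 5. x3, x4, x5, x6, x8 form a clique, so at least 5 colors are needed.
A valid assignment using 5 colors: x1=B, x2=G, x3=R, x4=G, x5=P, x6=B, x7=R, x8=Y.
Since 6 ≥ 5, a proper 6-coloring certainly exists.

Yes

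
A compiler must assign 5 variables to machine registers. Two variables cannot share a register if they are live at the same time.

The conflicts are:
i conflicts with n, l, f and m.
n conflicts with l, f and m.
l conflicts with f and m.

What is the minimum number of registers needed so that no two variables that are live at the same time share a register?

4

i, n, l, m pairwise conflict, so at least 4 registers are needed.
4 registers suffice: register 1 → {l}; register 2 → {n}; register 3 → {i}; register 4 → {f, m}. Every pair that conflicts lands in different registers.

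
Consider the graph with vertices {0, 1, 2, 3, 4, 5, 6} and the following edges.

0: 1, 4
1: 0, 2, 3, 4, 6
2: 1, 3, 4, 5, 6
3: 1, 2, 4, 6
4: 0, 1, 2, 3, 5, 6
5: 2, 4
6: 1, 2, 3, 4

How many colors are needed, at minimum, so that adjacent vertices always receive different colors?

5

1, 2, 3, 4, 6 are mutually adjacent (a clique of size 5), so at least 5 colors are needed.
5 colors suffice: color a → {4}; color b → {0, 2}; color c → {1, 5}; color d → {3}; color e → {6}. Each edge has distinct colors on its endpoints.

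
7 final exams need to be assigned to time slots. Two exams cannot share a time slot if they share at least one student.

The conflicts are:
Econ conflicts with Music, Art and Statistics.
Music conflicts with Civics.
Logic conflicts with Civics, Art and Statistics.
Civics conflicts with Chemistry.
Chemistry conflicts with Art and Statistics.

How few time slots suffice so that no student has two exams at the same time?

The cycle Econ-Art-Chemistry-Civics-Music-Econ has odd length 5, so it cannot be 2-colored; at least 3 time slots are needed.
A valid assignment using 3 time slots: Econ=1, Music=3, Logic=1, Civics=2, Chemistry=1, Art=2, Statistics=2. No two conflicting exams share a time slot.

3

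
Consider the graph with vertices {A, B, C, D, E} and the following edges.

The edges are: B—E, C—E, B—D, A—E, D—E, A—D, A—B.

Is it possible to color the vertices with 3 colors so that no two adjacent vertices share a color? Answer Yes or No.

No

A, B, D, E are mutually adjacent (a clique of size 4), so at least 4 colors are needed.
So 3 colors are not enough.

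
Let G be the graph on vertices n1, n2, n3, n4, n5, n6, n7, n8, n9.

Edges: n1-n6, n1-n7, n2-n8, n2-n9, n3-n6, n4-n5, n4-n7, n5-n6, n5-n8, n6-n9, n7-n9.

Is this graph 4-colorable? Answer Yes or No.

Yes

The chromatic number is 3. The cycle n6-n1-n7-n4-n5-n6 has odd length 5, so it cannot be 2-colored; at least 3 colors are needed.
3 colors suffice: n1=2, n2=3, n3=2, n4=3, n5=2, n6=1, n7=1, n8=1, n9=2.
Since 4 ≥ 3, a proper 4-coloring certainly exists.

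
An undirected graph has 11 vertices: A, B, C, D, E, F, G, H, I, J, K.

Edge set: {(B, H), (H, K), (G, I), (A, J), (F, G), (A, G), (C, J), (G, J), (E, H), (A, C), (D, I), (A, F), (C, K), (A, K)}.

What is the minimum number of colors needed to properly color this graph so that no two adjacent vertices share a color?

A, C, K are mutually adjacent, so at least 3 colors are needed.
A valid assignment using 3 colors: A=1, B=2, C=2, D=2, E=2, F=3, G=2, H=1, I=1, J=3, K=3. Each edge has distinct colors on its endpoints.

3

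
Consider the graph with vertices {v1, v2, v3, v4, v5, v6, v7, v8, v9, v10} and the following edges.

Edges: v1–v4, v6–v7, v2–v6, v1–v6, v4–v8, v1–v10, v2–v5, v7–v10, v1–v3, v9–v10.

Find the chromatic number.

2

v9 and v10 are adjacent, so at least 2 colors are needed.
A valid assignment using 2 colors: v1=1, v2=1, v3=2, v4=2, v5=2, v6=2, v7=1, v8=1, v9=1, v10=2. Each edge has distinct colors on its endpoints.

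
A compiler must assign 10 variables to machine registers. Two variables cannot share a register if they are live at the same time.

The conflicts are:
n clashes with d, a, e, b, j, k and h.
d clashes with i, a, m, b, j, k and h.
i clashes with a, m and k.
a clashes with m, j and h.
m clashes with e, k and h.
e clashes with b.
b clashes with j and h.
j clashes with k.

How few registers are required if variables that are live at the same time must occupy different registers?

4

d, a, m, h all conflict with each other, so at least 4 registers are needed.
4 registers suffice: register 1 → {d, e}; register 2 → {n, m}; register 3 → {a, b, k}; register 4 → {i, j, h}. No two conflicting variables share a register.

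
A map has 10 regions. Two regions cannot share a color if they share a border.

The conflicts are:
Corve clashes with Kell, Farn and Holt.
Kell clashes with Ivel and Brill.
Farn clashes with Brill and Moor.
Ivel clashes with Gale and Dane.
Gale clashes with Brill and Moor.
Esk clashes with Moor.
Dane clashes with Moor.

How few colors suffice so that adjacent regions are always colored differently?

2

Farn and Brill conflict, so at least 2 colors are needed.
2 colors suffice: color 1 → {Corve, Ivel, Brill, Moor}; color 2 → {Kell, Farn, Gale, Esk, Dane, Holt}. Every pair that conflicts lands in different colors.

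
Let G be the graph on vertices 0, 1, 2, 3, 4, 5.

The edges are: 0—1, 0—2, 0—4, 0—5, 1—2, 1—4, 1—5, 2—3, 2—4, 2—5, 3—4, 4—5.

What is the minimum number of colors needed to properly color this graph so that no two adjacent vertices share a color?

5

0, 1, 2, 4, 5 are pairwise adjacent (a clique of size 5), so at least 5 colors are needed.
5 colors suffice: color red → {4}; color blue → {2}; color green → {3, 5}; color yellow → {1}; color purple → {0}. Every edge joins two different colors.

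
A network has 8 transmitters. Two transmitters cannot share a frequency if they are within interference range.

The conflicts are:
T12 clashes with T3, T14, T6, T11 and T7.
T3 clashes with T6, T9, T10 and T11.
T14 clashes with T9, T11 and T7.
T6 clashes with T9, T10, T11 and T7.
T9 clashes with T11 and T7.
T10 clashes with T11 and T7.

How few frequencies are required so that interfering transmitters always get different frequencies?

T12, T3, T6, T11 are mutually in conflict, so at least 4 frequencies are needed.
A valid assignment using 4 frequencies: T12=3, T3=4, T14=2, T6=2, T9=3, T10=3, T11=1, T7=1. No two conflicting transmitters share a frequency.

4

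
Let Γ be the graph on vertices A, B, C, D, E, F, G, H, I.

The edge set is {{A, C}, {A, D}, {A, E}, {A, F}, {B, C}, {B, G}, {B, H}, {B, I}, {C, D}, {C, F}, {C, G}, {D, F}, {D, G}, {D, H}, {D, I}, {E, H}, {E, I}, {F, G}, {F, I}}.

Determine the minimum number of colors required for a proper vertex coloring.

4

A, C, D, F form a clique, so at least 4 colors are needed.
4 colors suffice: color red → {B, D, E}; color blue → {C, H, I}; color green → {F}; color yellow → {A, G}. Each edge has distinct colors on its endpoints.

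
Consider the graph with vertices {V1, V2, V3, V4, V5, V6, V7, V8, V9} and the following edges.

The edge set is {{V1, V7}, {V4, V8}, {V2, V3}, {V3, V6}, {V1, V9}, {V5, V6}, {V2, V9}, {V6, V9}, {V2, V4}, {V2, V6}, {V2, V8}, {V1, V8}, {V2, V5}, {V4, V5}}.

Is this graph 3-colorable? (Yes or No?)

The chromatic number is 3. V2, V4, V8 are mutually adjacent, so at least 3 colors are needed.
A valid assignment using 3 colors: V1=R, V2=R, V3=G, V4=B, V5=G, V6=B, V7=B, V8=G, V9=G.
That is already a proper 3-coloring.

Yes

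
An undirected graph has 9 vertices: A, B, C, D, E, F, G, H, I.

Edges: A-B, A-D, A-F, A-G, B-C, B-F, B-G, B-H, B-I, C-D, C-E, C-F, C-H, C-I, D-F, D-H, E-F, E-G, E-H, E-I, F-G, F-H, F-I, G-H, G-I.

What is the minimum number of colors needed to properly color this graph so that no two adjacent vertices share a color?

4

B, C, F, I form a clique, so at least 4 colors are needed.
4 colors suffice: color 1 → {F}; color 2 → {B, D, E}; color 3 → {C, G}; color 4 → {A, H, I}. Every edge joins two different colors.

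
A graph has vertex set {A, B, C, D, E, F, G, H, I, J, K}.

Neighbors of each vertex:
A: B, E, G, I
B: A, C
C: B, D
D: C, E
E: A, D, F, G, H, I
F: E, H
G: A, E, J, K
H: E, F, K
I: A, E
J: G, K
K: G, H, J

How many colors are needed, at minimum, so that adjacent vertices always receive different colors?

3

A, E, I are mutually adjacent, so at least 3 colors are needed.
A valid assignment using 3 colors: A=blue, B=red, C=blue, D=green, E=red, F=green, G=green, H=blue, I=green, J=blue, K=red. No two adjacent vertices share a color.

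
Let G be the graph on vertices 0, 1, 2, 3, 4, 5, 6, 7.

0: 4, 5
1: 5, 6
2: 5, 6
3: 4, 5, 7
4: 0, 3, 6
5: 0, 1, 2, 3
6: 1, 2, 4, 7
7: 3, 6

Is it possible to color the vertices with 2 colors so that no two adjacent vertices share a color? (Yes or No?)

The cycle 1-5-0-4-6-1 has odd length 5, so it cannot be 2-colored; at least 3 colors are needed.
So 2 colors are not enough.

No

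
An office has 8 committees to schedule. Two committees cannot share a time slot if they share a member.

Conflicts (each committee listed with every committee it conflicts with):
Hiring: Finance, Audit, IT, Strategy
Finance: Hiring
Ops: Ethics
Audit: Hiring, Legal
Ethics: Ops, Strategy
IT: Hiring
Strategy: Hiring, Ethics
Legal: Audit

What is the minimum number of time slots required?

Hiring and Finance conflict, so at least 2 time slots are needed.
2 time slots suffice: Hiring=1, Finance=2, Ops=2, Audit=2, Ethics=1, IT=2, Strategy=2, Legal=1. Each listed conflict is separated.

2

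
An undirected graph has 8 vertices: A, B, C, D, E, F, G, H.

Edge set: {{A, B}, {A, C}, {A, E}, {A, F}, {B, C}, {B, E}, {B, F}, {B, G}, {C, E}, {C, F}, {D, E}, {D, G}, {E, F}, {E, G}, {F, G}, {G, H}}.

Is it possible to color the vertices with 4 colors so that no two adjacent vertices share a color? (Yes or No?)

No

A, B, C, E, F are pairwise adjacent (a clique of size 5), so at least 5 colors are needed.
So 4 colors are not enough.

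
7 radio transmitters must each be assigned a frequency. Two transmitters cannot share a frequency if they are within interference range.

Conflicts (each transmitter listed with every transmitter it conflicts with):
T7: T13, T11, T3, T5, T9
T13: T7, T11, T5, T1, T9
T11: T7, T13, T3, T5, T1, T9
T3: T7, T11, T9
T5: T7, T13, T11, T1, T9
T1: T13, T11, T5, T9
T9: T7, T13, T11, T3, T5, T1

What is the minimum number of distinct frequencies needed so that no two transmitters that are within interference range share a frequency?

5

T13, T11, T5, T1, T9 pairwise conflict, so at least 5 frequencies are needed.
5 frequencies suffice: T7=5, T13=4, T11=1, T3=3, T5=3, T1=5, T9=2. No two conflicting transmitters share a frequency.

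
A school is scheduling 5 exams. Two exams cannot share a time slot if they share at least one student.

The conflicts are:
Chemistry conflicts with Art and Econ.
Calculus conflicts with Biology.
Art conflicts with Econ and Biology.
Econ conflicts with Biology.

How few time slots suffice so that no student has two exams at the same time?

3

Art, Econ, Biology are mutually in conflict, so at least 3 time slots are needed.
A valid assignment using 3 time slots: Chemistry=1, Calculus=2, Art=3, Econ=2, Biology=1. Every pair that conflicts lands in different time slots.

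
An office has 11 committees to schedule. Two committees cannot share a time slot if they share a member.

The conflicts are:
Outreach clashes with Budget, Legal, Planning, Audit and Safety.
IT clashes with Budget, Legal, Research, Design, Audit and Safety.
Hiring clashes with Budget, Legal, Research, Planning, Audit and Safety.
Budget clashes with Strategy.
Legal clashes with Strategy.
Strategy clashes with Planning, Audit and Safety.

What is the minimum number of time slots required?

2

IT and Design conflict, so at least 2 time slots are needed.
2 time slots suffice: time slot 1 → {Outreach, IT, Hiring, Strategy}; time slot 2 → {Budget, Legal, Research, Design, Planning, Audit, Safety}. Every pair that conflicts lands in different time slots.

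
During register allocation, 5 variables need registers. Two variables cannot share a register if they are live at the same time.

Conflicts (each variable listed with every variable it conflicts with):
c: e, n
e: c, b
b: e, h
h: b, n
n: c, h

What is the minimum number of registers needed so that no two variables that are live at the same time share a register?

The cycle b-h-n-c-e-b has odd length 5, so it cannot be 2-colored; at least 3 registers are needed.
3 registers suffice: register 1 → {b, n}; register 2 → {e, h}; register 3 → {c}. Every pair that conflicts lands in different registers.

3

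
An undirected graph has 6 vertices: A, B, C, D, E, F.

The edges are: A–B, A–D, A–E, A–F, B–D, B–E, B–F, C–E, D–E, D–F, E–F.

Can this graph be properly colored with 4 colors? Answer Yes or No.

A, B, D, E, F form a clique, so at least 5 colors are needed.
So 4 colors are not enough.

No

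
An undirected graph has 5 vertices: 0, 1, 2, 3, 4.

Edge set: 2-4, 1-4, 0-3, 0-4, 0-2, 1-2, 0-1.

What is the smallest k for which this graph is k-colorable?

0, 1, 2, 4 are pairwise adjacent (a clique of size 4), so at least 4 colors are needed.
4 colors suffice: 0=red, 1=green, 2=blue, 3=blue, 4=yellow. Each edge has distinct colors on its endpoints.

4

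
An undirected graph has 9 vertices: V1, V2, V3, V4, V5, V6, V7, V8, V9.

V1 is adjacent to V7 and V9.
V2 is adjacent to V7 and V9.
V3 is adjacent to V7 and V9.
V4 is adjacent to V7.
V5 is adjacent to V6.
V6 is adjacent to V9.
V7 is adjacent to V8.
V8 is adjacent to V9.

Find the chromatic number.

2

V6 and V9 are adjacent, so at least 2 colors are needed.
2 colors suffice: color R → {V5, V7, V9}; color B → {V1, V2, V3, V4, V6, V8}. Each edge has distinct colors on its endpoints.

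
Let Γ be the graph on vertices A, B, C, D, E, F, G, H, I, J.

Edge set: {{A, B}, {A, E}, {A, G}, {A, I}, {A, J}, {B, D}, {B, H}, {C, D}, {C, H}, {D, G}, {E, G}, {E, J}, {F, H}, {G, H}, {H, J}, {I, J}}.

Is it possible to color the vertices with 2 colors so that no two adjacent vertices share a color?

No

A, I, J are mutually adjacent, so at least 3 colors are needed.
So 2 colors are not enough.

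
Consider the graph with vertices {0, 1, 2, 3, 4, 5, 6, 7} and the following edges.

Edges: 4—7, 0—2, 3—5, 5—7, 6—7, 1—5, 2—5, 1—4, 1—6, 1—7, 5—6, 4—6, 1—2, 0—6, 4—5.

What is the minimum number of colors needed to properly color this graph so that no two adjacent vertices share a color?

5

1, 4, 5, 6, 7 are mutually adjacent (a clique of size 5), so at least 5 colors are needed.
A valid assignment using 5 colors: 0=red, 1=green, 2=blue, 3=blue, 4=yellow, 5=red, 6=blue, 7=purple. No two adjacent vertices share a color.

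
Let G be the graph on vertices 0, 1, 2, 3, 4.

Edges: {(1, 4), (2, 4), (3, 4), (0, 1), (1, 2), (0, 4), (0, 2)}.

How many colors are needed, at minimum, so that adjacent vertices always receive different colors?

4

0, 1, 2, 4 are mutually adjacent (a clique of size 4), so at least 4 colors are needed.
A valid assignment using 4 colors: 0=yellow, 1=green, 2=blue, 3=blue, 4=red. Every edge joins two different colors.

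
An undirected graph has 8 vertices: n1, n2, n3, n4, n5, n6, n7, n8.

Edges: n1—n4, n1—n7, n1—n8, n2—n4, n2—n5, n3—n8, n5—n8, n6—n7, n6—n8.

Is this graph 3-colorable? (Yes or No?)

Yes

The chromatic number is 3. The cycle n5-n2-n4-n1-n8-n5 has odd length 5, so it cannot be 2-colored; at least 3 colors are needed.
3 colors suffice: color 1 → {n4, n7, n8}; color 2 → {n1, n2, n3, n6}; color 3 → {n5}.
That is already a proper 3-coloring.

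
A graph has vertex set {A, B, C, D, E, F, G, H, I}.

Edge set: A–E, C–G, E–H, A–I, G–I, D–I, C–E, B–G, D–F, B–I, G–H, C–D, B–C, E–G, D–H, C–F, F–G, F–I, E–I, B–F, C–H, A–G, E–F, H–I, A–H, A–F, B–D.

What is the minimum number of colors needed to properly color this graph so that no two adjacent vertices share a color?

A, E, G, H, I form a clique, so at least 5 colors are needed.
5 colors suffice: A=purple, B=yellow, C=green, D=red, E=yellow, F=blue, G=red, H=blue, I=green. No two adjacent vertices share a color.

5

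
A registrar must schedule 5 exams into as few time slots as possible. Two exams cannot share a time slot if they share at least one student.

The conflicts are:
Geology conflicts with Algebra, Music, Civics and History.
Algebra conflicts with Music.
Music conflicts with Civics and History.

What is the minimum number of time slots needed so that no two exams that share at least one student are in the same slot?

3

Geology, Music, History are mutually in conflict, so at least 3 time slots are needed.
3 time slots suffice: time slot 1 → {Music}; time slot 2 → {Geology}; time slot 3 → {Algebra, Civics, History}. Every pair that conflicts lands in different time slots.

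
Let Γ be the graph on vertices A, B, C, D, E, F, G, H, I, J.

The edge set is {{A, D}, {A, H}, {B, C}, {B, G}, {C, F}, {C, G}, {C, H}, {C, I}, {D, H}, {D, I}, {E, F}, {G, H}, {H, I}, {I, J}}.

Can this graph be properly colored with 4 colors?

The chromatic number is 3. A, D, H form a triangle, so at least 3 colors are needed.
3 colors suffice: color 1 → {C, D, E, J}; color 2 → {B, F, H}; color 3 → {A, G, I}.
Since 4 ≥ 3, a proper 4-coloring certainly exists.

Yes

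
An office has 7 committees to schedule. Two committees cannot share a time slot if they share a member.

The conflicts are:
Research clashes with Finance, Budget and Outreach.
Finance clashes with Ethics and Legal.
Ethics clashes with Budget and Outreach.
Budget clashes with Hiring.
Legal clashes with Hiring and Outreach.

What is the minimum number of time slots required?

3

The cycle Budget-Ethics-Outreach-Legal-Hiring-Budget has odd length 5, so it cannot be 2-colored; at least 3 time slots are needed.
3 time slots suffice: Research=2, Finance=1, Ethics=2, Budget=1, Legal=2, Hiring=3, Outreach=1. Each listed conflict is separated.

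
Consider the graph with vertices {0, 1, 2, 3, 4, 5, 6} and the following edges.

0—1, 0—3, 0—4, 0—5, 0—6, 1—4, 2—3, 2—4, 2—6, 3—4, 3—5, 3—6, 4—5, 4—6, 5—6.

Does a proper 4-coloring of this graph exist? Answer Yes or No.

No

0, 3, 4, 5, 6 are mutually adjacent (a clique of size 5), so at least 5 colors are needed.
So 4 colors are not enough.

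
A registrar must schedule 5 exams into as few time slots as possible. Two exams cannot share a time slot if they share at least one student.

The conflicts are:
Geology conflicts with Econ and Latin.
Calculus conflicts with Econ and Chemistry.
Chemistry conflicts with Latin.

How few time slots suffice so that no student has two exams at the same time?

3

The cycle Geology-Latin-Chemistry-Calculus-Econ-Geology has odd length 5, so it cannot be 2-colored; at least 3 time slots are needed.
3 time slots suffice: time slot 1 → {Geology, Chemistry}; time slot 2 → {Calculus, Latin}; time slot 3 → {Econ}. No two conflicting exams share a time slot.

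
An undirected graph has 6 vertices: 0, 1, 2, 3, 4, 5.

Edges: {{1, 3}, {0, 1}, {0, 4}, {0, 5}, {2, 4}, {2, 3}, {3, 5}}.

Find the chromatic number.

3

The cycle 3-2-4-0-1-3 has odd length 5, so it cannot be 2-colored; at least 3 colors are needed.
3 colors suffice: color a → {0, 3}; color b → {1, 4, 5}; color c → {2}. No two adjacent vertices share a color.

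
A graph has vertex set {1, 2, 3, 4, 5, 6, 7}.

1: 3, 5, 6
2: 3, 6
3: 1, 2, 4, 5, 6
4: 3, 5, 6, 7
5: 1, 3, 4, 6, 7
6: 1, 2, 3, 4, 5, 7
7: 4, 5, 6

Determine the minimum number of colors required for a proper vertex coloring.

4

3, 4, 5, 6 form a clique, so at least 4 colors are needed.
4 colors suffice: color red → {6}; color blue → {3, 7}; color green → {2, 5}; color yellow → {1, 4}. No two adjacent vertices share a color.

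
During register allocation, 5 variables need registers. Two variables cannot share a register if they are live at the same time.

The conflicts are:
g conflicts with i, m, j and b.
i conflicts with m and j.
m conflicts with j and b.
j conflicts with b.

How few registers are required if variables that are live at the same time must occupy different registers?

4

g, m, j, b pairwise conflict, so at least 4 registers are needed.
4 registers suffice: g=2, i=4, m=3, j=1, b=4. Every pair that conflicts lands in different registers.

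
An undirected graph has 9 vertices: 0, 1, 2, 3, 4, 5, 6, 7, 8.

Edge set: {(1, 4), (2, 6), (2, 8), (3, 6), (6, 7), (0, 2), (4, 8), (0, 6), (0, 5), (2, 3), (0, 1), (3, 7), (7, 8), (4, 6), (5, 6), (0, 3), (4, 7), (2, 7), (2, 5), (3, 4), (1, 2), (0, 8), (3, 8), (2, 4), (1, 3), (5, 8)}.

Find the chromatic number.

2, 3, 4, 7, 8 form a clique, so at least 5 colors are needed.
5 colors suffice: color red → {2}; color blue → {3, 5}; color green → {0, 4}; color yellow → {1, 6, 8}; color purple → {7}. No two adjacent vertices share a color.

5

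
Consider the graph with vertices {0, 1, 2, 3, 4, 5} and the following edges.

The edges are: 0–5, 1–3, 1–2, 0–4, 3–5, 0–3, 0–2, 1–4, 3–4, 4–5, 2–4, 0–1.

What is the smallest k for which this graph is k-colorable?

0, 1, 3, 4 are pairwise adjacent (a clique of size 4), so at least 4 colors are needed.
A valid assignment using 4 colors: 0=red, 1=green, 2=yellow, 3=yellow, 4=blue, 5=green. Each edge has distinct colors on its endpoints.

4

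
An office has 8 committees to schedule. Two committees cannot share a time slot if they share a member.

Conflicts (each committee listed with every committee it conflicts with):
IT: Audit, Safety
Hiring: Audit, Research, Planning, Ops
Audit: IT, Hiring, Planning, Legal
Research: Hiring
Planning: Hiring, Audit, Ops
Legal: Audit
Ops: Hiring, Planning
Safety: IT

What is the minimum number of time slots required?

3

Hiring, Planning, Ops pairwise conflict, so at least 3 time slots are needed.
Using 3 time slots: IT=1, Hiring=1, Audit=2, Research=2, Planning=3, Legal=1, Ops=2, Safety=2. Each listed conflict is separated.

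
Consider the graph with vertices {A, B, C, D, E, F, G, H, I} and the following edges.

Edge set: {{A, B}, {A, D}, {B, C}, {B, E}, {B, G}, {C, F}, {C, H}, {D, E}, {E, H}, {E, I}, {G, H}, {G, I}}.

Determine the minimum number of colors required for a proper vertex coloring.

2

A and B are adjacent, so at least 2 colors are needed.
One proper 2-coloring: A=blue, B=red, C=blue, D=red, E=blue, F=red, G=blue, H=red, I=red. Each edge has distinct colors on its endpoints.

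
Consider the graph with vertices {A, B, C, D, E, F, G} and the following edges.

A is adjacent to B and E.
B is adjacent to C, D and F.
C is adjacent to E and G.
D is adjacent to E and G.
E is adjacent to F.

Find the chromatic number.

B and C are adjacent, so at least 2 colors are needed.
One proper 2-coloring: A=2, B=1, C=2, D=2, E=1, F=2, G=1. Each edge has distinct colors on its endpoints.

2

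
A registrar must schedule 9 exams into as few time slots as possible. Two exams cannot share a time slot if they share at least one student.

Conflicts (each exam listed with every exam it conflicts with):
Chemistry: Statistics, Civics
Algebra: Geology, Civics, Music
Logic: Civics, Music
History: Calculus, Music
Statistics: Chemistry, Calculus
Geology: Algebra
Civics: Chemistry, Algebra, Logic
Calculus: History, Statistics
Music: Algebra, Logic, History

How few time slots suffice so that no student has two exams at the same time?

The cycle History-Music-Algebra-Civics-Chemistry-Statistics-Calculus-History has odd length 7, so it cannot be 2-colored; at least 3 time slots are needed.
3 time slots suffice: time slot 1 → {Geology, Civics, Calculus, Music}; time slot 2 → {Chemistry, Algebra, Logic, History}; time slot 3 → {Statistics}. No two conflicting exams share a time slot.

3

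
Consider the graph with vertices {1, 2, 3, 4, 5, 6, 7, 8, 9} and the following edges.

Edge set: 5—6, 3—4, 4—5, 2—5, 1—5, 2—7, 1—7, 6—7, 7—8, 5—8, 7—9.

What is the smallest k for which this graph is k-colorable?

5 and 6 are adjacent, so at least 2 colors are needed.
A valid assignment using 2 colors: 1=b, 2=b, 3=a, 4=b, 5=a, 6=b, 7=a, 8=b, 9=b. Each edge has distinct colors on its endpoints.

2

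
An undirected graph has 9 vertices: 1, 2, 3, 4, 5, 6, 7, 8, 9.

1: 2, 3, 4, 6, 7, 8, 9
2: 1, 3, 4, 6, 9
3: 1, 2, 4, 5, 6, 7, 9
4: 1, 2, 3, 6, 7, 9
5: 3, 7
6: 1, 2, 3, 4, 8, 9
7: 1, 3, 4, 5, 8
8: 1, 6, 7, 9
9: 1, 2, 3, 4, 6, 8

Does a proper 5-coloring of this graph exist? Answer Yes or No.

No

1, 2, 3, 4, 6, 9 are mutually adjacent (a clique of size 6), so at least 6 colors are needed.
So 5 colors are not enough.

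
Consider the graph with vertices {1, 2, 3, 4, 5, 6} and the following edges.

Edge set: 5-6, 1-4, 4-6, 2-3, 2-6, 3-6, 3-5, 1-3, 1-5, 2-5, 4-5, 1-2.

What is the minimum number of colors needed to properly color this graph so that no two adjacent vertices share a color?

4

2, 3, 5, 6 form a clique, so at least 4 colors are needed.
One proper 4-coloring: 1=blue, 2=green, 3=yellow, 4=green, 5=red, 6=blue. Each edge has distinct colors on its endpoints.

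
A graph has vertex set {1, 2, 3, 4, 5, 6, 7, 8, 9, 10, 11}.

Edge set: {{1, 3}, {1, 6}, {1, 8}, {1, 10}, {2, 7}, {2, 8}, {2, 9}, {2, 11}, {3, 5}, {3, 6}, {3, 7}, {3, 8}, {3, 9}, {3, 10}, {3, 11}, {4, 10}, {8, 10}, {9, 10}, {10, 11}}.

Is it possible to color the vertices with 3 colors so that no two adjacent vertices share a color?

No

1, 3, 8, 10 are mutually adjacent (a clique of size 4), so at least 4 colors are needed.
So 3 colors are not enough.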